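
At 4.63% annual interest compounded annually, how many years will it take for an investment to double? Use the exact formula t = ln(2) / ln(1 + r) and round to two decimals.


Doubling condition: (1 + r)^t = 2
Take ln of both sides: t × ln(1 + r) = ln(2)
t = ln(2) / ln(1 + r)
t = 0.693147 / 0.045260
t = 15.31

t = ln(2) / ln(1 + r) = 15.31 years


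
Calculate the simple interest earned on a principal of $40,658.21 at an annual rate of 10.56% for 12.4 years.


Simple interest formula: I = P × r × t
I = $40,658.21 × 0.1056 × 12.4
I = $53,239.49

I = P × r × t = $53,239.49


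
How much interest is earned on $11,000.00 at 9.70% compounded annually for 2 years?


Compound interest earned = final amount − principal.
A = P(1 + r/n)^(nt) = $11,000.00 × (1 + 0.097/1)^(1 × 2) = $13,237.50
Interest = A − P = $13,237.50 − $11,000.00 = $2,237.50

Interest = A - P = $2,237.50


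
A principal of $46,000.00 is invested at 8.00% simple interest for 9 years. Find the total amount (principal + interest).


Total amount formula: A = P(1 + rt) = P + P·r·t
Interest: I = P × r × t = $46,000.00 × 0.08 × 9 = $33,120.00
A = P + I = $46,000.00 + $33,120.00 = $79,120.00

A = P + I = P(1 + rt) = $79,120.00


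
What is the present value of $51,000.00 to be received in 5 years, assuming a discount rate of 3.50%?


Present value formula: PV = FV / (1 + r)^t
PV = $51,000.00 / (1 + 0.035)^5
PV = $51,000.00 / 1.1876863
PV = $42,940.63

PV = FV / (1 + r)^t = $42,940.63


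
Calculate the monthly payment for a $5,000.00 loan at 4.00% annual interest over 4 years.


Loan payment formula: PMT = PV × r / (1 − (1 + r)^(−n))
Monthly rate r = 0.04/12 ≈ 0.00333333, n = 48 months
Denominator: 1 − (1 + 0.04/12)^(−48) = 0.147629
PMT = $5,000.00 × (0.04/12) / 0.147629
PMT = $112.90 per month

PMT = PV × r / (1-(1+r)^(-n)) = $112.90/month


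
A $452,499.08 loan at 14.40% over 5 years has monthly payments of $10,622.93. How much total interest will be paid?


Total paid over the life of the loan = PMT × n.
Total paid = $10,622.93 × 60 = $637,375.80
Total interest = total paid − principal = $637,375.80 − $452,499.08 = $184,876.72

Total interest = (PMT × n) - PV = $184,876.72


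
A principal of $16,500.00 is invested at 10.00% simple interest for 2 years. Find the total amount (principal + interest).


Total amount formula: A = P(1 + rt) = P + P·r·t
Interest: I = P × r × t = $16,500.00 × 0.1 × 2 = $3,300.00
A = P + I = $16,500.00 + $3,300.00 = $19,800.00

A = P + I = P(1 + rt) = $19,800.00


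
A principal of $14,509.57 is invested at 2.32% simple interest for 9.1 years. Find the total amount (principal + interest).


Total amount formula: A = P(1 + rt) = P + P·r·t
Interest: I = P × r × t = $14,509.57 × 0.0232 × 9.1 = $3,063.26
A = P + I = $14,509.57 + $3,063.26 = $17,572.83

A = P + I = P(1 + rt) = $17,572.83


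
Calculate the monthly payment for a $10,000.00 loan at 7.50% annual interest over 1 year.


Loan payment formula: PMT = PV × r / (1 − (1 + r)^(−n))
Monthly rate r = 0.075/12 = 0.00625, n = 12 months
Denominator: 1 − (1 + 0.075/12)^(−12) = 0.072040
PMT = $10,000.00 × (0.075/12) / 0.072040
PMT = $867.57 per month

PMT = PV × r / (1-(1+r)^(-n)) = $867.57/month


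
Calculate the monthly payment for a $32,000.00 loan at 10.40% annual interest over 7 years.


Loan payment formula: PMT = PV × r / (1 − (1 + r)^(−n))
Monthly rate r = 0.104/12 ≈ 0.00866667, n = 84 months
Denominator: 1 − (1 + 0.104/12)^(−84) = 0.5156093
PMT = $32,000.00 × (0.104/12) / 0.5156093
PMT = $537.87 per month

PMT = PV × r / (1-(1+r)^(-n)) = $537.87/month


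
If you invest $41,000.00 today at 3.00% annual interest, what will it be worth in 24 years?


Future value formula: FV = PV × (1 + r)^t
FV = $41,000.00 × (1 + 0.03)^24
FV = $41,000.00 × 2.0327941
FV = $83,344.56

FV = PV × (1 + r)^t = $83,344.56


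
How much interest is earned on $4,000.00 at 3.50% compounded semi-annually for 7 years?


Compound interest earned = final amount − principal.
A = P(1 + r/n)^(nt) = $4,000.00 × (1 + 0.035/2)^(2 × 7) = $5,099.67
Interest = A − P = $5,099.67 − $4,000.00 = $1,099.67

Interest = A - P = $1,099.67


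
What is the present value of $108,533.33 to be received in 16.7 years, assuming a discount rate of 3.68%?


Present value formula: PV = FV / (1 + r)^t
PV = $108,533.33 / (1 + 0.0368)^16.7
PV = $108,533.33 / 1.828548
PV = $59,354.93

PV = FV / (1 + r)^t = $59,354.93


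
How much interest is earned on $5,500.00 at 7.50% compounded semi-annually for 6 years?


Compound interest earned = final amount − principal.
A = P(1 + r/n)^(nt) = $5,500.00 × (1 + 0.075/2)^(2 × 6) = $8,555.00
Interest = A − P = $8,555.00 − $5,500.00 = $3,055.00

Interest = A - P = $3,055.00


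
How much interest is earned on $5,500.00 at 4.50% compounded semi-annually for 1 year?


Compound interest earned = final amount − principal.
A = P(1 + r/n)^(nt) = $5,500.00 × (1 + 0.045/2)^(2 × 1) = $5,750.28
Interest = A − P = $5,750.28 − $5,500.00 = $250.28

Interest = A - P = $250.28


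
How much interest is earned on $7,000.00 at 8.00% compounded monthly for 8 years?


Compound interest earned = final amount − principal.
A = P(1 + r/n)^(nt) = $7,000.00 × (1 + 0.08/12)^(12 × 8) = $13,247.20
Interest = A − P = $13,247.20 − $7,000.00 = $6,247.20

Interest = A - P = $6,247.20


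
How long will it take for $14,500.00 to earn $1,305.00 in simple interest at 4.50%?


Rearrange the simple interest formula for t:
I = P × r × t  ⇒  t = I / (P × r)
t = $1,305.00 / ($14,500.00 × 0.045)
t = 2

t = I/(P×r) = 2 years


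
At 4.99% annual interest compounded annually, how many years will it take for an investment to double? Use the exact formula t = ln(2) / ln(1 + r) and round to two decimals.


Doubling condition: (1 + r)^t = 2
Take ln of both sides: t × ln(1 + r) = ln(2)
t = ln(2) / ln(1 + r)
t = 0.693147 / 0.048695
t = 14.23

t = ln(2) / ln(1 + r) = 14.23 years


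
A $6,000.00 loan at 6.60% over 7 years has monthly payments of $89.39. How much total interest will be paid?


Total paid over the life of the loan = PMT × n.
Total paid = $89.39 × 84 = $7,508.76
Total interest = total paid − principal = $7,508.76 − $6,000.00 = $1,508.76

Total interest = (PMT × n) - PV = $1,508.76


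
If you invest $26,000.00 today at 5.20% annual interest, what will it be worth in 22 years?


Future value formula: FV = PV × (1 + r)^t
FV = $26,000.00 × (1 + 0.052)^22
FV = $26,000.00 × 3.050326
FV = $79,308.48

FV = PV × (1 + r)^t = $79,308.48


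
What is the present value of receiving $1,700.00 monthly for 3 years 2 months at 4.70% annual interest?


Present value of an ordinary annuity: PV = PMT × (1 − (1 + r)^(−n)) / r
Monthly rate r = 0.047/12 ≈ 0.00391667, n = 38
PV = $1,700.00 × (1 − (1 + 0.047/12)^(−38)) / (0.047/12)
PV = $1,700.00 × 35.243422
PV = $59,913.82

PV = PMT × (1-(1+r)^(-n))/r = $59,913.82


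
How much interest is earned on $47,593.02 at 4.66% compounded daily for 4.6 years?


Compound interest earned = final amount − principal.
A = P(1 + r/n)^(nt) = $47,593.02 × (1 + 0.0466/365)^(365 × 4.6) = $58,970.21
Interest = A − P = $58,970.21 − $47,593.02 = $11,377.19

Interest = A - P = $11,377.19


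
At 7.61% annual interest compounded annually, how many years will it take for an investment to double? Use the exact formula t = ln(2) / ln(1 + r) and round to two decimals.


Doubling condition: (1 + r)^t = 2
Take ln of both sides: t × ln(1 + r) = ln(2)
t = ln(2) / ln(1 + r)
t = 0.693147 / 0.073343
t = 9.45

t = ln(2) / ln(1 + r) = 9.45 years


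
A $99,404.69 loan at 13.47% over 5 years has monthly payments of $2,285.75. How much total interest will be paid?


Total paid over the life of the loan = PMT × n.
Total paid = $2,285.75 × 60 = $137,145.00
Total interest = total paid − principal = $137,145.00 − $99,404.69 = $37,740.31

Total interest = (PMT × n) - PV = $37,740.31


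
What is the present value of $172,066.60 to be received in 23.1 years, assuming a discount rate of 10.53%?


Present value formula: PV = FV / (1 + r)^t
PV = $172,066.60 / (1 + 0.1053)^23.1
PV = $172,066.60 / 10.101641
PV = $17,033.53

PV = FV / (1 + r)^t = $17,033.53


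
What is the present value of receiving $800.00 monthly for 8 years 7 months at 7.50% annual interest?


Present value of an ordinary annuity: PV = PMT × (1 − (1 + r)^(−n)) / r
Monthly rate r = 0.075/12 = 0.00625, n = 103
PV = $800.00 × (1 − (1 + 0.075/12)^(−103)) / (0.075/12)
PV = $800.00 × 75.780441
PV = $60,624.35

PV = PMT × (1-(1+r)^(-n))/r = $60,624.35


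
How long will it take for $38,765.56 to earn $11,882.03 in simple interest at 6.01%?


Rearrange the simple interest formula for t:
I = P × r × t  ⇒  t = I / (P × r)
t = $11,882.03 / ($38,765.56 × 0.0601)
t = 5.1

t = I/(P×r) = 5.1 years


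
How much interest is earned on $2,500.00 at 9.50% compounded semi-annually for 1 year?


Compound interest earned = final amount − principal.
A = P(1 + r/n)^(nt) = $2,500.00 × (1 + 0.095/2)^(2 × 1) = $2,743.14
Interest = A − P = $2,743.14 − $2,500.00 = $243.14

Interest = A - P = $243.14


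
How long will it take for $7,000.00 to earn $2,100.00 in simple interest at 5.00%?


Rearrange the simple interest formula for t:
I = P × r × t  ⇒  t = I / (P × r)
t = $2,100.00 / ($7,000.00 × 0.05)
t = 6

t = I/(P×r) = 6 years


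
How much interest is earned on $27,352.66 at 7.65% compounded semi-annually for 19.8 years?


Compound interest earned = final amount − principal.
A = P(1 + r/n)^(nt) = $27,352.66 × (1 + 0.0765/2)^(2 × 19.8) = $120,936.22
Interest = A − P = $120,936.22 − $27,352.66 = $93,583.56

Interest = A - P = $93,583.56


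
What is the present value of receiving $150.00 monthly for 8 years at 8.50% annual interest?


Present value of an ordinary annuity: PV = PMT × (1 − (1 + r)^(−n)) / r
Monthly rate r = 0.085/12 ≈ 0.00708333, n = 96
PV = $150.00 × (1 − (1 + 0.085/12)^(−96)) / (0.085/12)
PV = $150.00 × 69.482425
PV = $10,422.36

PV = PMT × (1-(1+r)^(-n))/r = $10,422.36


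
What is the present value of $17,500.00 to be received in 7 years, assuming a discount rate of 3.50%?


Present value formula: PV = FV / (1 + r)^t
PV = $17,500.00 / (1 + 0.035)^7
PV = $17,500.00 / 1.272279
PV = $13,754.84

PV = FV / (1 + r)^t = $13,754.84


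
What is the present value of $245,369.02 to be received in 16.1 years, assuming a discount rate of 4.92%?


Present value formula: PV = FV / (1 + r)^t
PV = $245,369.02 / (1 + 0.0492)^16.1
PV = $245,369.02 / 2.1667976
PV = $113,240.40

PV = FV / (1 + r)^t = $113,240.40


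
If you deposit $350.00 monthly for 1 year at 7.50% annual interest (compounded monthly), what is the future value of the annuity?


Future value of an ordinary annuity: FV = PMT × ((1 + r)^n − 1) / r
Monthly rate r = 0.075/12 = 0.00625, n = 12
FV = $350.00 × ((1 + 0.075/12)^12 − 1) / (0.075/12)
FV = $350.00 × 12.421216
FV = $4,347.43

FV = PMT × ((1+r)^n - 1)/r = $4,347.43


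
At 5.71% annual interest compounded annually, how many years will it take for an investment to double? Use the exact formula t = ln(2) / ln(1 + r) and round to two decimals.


Doubling condition: (1 + r)^t = 2
Take ln of both sides: t × ln(1 + r) = ln(2)
t = ln(2) / ln(1 + r)
t = 0.693147 / 0.055529
t = 12.48

t = ln(2) / ln(1 + r) = 12.48 years


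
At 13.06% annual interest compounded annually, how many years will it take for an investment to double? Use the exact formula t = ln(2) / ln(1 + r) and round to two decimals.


Doubling condition: (1 + r)^t = 2
Take ln of both sides: t × ln(1 + r) = ln(2)
t = ln(2) / ln(1 + r)
t = 0.693147 / 0.122748
t = 5.65

t = ln(2) / ln(1 + r) = 5.65 years


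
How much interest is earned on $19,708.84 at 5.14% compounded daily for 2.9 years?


Compound interest earned = final amount − principal.
A = P(1 + r/n)^(nt) = $19,708.84 × (1 + 0.0514/365)^(365 × 2.9) = $22,876.65
Interest = A − P = $22,876.65 − $19,708.84 = $3,167.81

Interest = A - P = $3,167.81


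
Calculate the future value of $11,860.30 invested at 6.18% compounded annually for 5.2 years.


Compound interest formula: A = P(1 + r/n)^(nt)
A = $11,860.30 × (1 + 0.0618/1)^(1 × 5.2)
Growth factor: (1 + 0.0618/1)^5.2 = 1.365910
A = $11,860.30 × 1.365910
A = $16,200.10

A = P(1 + r/n)^(nt) = $16,200.10


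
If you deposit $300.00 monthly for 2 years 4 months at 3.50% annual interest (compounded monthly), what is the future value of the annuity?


Future value of an ordinary annuity: FV = PMT × ((1 + r)^n − 1) / r
Monthly rate r = 0.035/12 ≈ 0.00291667, n = 28
FV = $300.00 × ((1 + 0.035/12)^28 − 1) / (0.035/12)
FV = $300.00 × 29.130884
FV = $8,739.27

FV = PMT × ((1+r)^n - 1)/r = $8,739.27


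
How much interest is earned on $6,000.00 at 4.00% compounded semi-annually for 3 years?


Compound interest earned = final amount − principal.
A = P(1 + r/n)^(nt) = $6,000.00 × (1 + 0.04/2)^(2 × 3) = $6,756.97
Interest = A − P = $6,756.97 − $6,000.00 = $756.97

Interest = A - P = $756.97


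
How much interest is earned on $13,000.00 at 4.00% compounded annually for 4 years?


Compound interest earned = final amount − principal.
A = P(1 + r/n)^(nt) = $13,000.00 × (1 + 0.04/1)^(1 × 4) = $15,208.16
Interest = A − P = $15,208.16 − $13,000.00 = $2,208.16

Interest = A - P = $2,208.16


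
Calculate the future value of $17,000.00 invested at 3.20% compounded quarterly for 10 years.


Compound interest formula: A = P(1 + r/n)^(nt)
A = $17,000.00 × (1 + 0.032/4)^(4 × 10)
Growth factor: (1 + 0.032/4)^40 = 1.3753755
A = $17,000.00 × 1.3753755
A = $23,381.38

A = P(1 + r/n)^(nt) = $23,381.38


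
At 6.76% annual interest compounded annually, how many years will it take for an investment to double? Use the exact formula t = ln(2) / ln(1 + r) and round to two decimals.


Doubling condition: (1 + r)^t = 2
Take ln of both sides: t × ln(1 + r) = ln(2)
t = ln(2) / ln(1 + r)
t = 0.693147 / 0.065413
t = 10.60

t = ln(2) / ln(1 + r) = 10.60 years


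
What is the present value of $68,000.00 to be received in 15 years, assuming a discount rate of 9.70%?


Present value formula: PV = FV / (1 + r)^t
PV = $68,000.00 / (1 + 0.097)^15
PV = $68,000.00 / 4.009585
PV = $16,959.36

PV = FV / (1 + r)^t = $16,959.36


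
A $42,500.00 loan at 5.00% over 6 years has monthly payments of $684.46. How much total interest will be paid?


Total paid over the life of the loan = PMT × n.
Total paid = $684.46 × 72 = $49,281.12
Total interest = total paid − principal = $49,281.12 − $42,500.00 = $6,781.12

Total interest = (PMT × n) - PV = $6,781.12


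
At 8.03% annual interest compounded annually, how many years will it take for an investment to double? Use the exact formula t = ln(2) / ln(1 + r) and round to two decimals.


Doubling condition: (1 + r)^t = 2
Take ln of both sides: t × ln(1 + r) = ln(2)
t = ln(2) / ln(1 + r)
t = 0.693147 / 0.077239
t = 8.97

t = ln(2) / ln(1 + r) = 8.97 years


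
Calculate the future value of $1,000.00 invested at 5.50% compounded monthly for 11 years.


Compound interest formula: A = P(1 + r/n)^(nt)
A = $1,000.00 × (1 + 0.055/12)^(12 × 11)
Growth factor: (1 + 0.055/12)^132 = 1.828723
A = $1,000.00 × 1.828723
A = $1,828.72

A = P(1 + r/n)^(nt) = $1,828.72


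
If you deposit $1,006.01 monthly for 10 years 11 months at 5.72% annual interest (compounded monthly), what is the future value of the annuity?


Future value of an ordinary annuity: FV = PMT × ((1 + r)^n − 1) / r
Monthly rate r = 0.0572/12 ≈ 0.00476667, n = 131
FV = $1,006.01 × ((1 + 0.0572/12)^131 − 1) / (0.0572/12)
FV = $1,006.01 × 181.346775
FV = $182,436.67

FV = PMT × ((1+r)^n - 1)/r = $182,436.67


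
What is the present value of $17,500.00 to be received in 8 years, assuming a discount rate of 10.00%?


Present value formula: PV = FV / (1 + r)^t
PV = $17,500.00 / (1 + 0.1)^8
PV = $17,500.00 / 2.143589
PV = $8,163.88

PV = FV / (1 + r)^t = $8,163.88


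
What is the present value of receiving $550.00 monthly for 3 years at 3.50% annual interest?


Present value of an ordinary annuity: PV = PMT × (1 − (1 + r)^(−n)) / r
Monthly rate r = 0.035/12 ≈ 0.00291667, n = 36
PV = $550.00 × (1 − (1 + 0.035/12)^(−36)) / (0.035/12)
PV = $550.00 × 34.127270
PV = $18,770.00

PV = PMT × (1-(1+r)^(-n))/r = $18,770.00


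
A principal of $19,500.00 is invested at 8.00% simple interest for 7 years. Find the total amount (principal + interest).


Total amount formula: A = P(1 + rt) = P + P·r·t
Interest: I = P × r × t = $19,500.00 × 0.08 × 7 = $10,920.00
A = P + I = $19,500.00 + $10,920.00 = $30,420.00

A = P + I = P(1 + rt) = $30,420.00


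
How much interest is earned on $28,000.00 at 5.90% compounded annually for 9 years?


Compound interest earned = final amount − principal.
A = P(1 + r/n)^(nt) = $28,000.00 × (1 + 0.059/1)^(1 × 9) = $46,905.27
Interest = A − P = $46,905.27 − $28,000.00 = $18,905.27

Interest = A - P = $18,905.27


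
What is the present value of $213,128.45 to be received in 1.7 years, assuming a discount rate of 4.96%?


Present value formula: PV = FV / (1 + r)^t
PV = $213,128.45 / (1 + 0.0496)^1.7
PV = $213,128.45 / 1.08577665
PV = $196,291.24

PV = FV / (1 + r)^t = $196,291.24


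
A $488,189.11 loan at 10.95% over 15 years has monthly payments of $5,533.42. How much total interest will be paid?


Total paid over the life of the loan = PMT × n.
Total paid = $5,533.42 × 180 = $996,015.60
Total interest = total paid − principal = $996,015.60 − $488,189.11 = $507,826.49

Total interest = (PMT × n) - PV = $507,826.49


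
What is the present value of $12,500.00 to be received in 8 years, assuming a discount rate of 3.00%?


Present value formula: PV = FV / (1 + r)^t
PV = $12,500.00 / (1 + 0.03)^8
PV = $12,500.00 / 1.266770
PV = $9,867.62

PV = FV / (1 + r)^t = $9,867.62


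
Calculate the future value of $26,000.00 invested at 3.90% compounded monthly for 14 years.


Compound interest formula: A = P(1 + r/n)^(nt)
A = $26,000.00 × (1 + 0.039/12)^(12 × 14)
Growth factor: (1 + 0.039/12)^168 = 1.724806
A = $26,000.00 × 1.724806
A = $44,844.96

A = P(1 + r/n)^(nt) = $44,844.96


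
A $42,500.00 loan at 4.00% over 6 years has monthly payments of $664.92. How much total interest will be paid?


Total paid over the life of the loan = PMT × n.
Total paid = $664.92 × 72 = $47,874.24
Total interest = total paid − principal = $47,874.24 − $42,500.00 = $5,374.24

Total interest = (PMT × n) - PV = $5,374.24


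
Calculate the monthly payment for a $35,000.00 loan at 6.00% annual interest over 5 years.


Loan payment formula: PMT = PV × r / (1 − (1 + r)^(−n))
Monthly rate r = 0.06/12 = 0.005, n = 60 months
Denominator: 1 − (1 + 0.06/12)^(−60) = 0.258628
PMT = $35,000.00 × (0.06/12) / 0.258628
PMT = $676.65 per month

PMT = PV × r / (1-(1+r)^(-n)) = $676.65/month


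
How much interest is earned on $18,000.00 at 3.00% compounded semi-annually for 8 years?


Compound interest earned = final amount − principal.
A = P(1 + r/n)^(nt) = $18,000.00 × (1 + 0.03/2)^(2 × 8) = $22,841.74
Interest = A − P = $22,841.74 − $18,000.00 = $4,841.74

Interest = A - P = $4,841.74


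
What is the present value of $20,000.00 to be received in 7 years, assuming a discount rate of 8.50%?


Present value formula: PV = FV / (1 + r)^t
PV = $20,000.00 / (1 + 0.085)^7
PV = $20,000.00 / 1.770142
PV = $11,298.53

PV = FV / (1 + r)^t = $11,298.53


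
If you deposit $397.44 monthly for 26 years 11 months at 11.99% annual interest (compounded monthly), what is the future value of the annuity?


Future value of an ordinary annuity: FV = PMT × ((1 + r)^n − 1) / r
Monthly rate r = 0.1199/12 ≈ 0.00999167, n = 323
FV = $397.44 × ((1 + 0.1199/12)^323 − 1) / (0.1199/12)
FV = $397.44 × 2383.097662
FV = $947,138.33

FV = PMT × ((1+r)^n - 1)/r = $947,138.33


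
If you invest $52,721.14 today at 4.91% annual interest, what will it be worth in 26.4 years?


Future value formula: FV = PV × (1 + r)^t
FV = $52,721.14 × (1 + 0.0491)^26.4
FV = $52,721.14 × 3.5445884
FV = $186,874.74

FV = PV × (1 + r)^t = $186,874.74


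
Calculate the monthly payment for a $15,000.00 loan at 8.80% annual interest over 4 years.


Loan payment formula: PMT = PV × r / (1 − (1 + r)^(−n))
Monthly rate r = 0.088/12 ≈ 0.00733333, n = 48 months
Denominator: 1 − (1 + 0.088/12)^(−48) = 0.295816
PMT = $15,000.00 × (0.088/12) / 0.295816
PMT = $371.85 per month

PMT = PV × r / (1-(1+r)^(-n)) = $371.85/month


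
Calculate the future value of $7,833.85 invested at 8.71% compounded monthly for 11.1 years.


Compound interest formula: A = P(1 + r/n)^(nt)
A = $7,833.85 × (1 + 0.0871/12)^(12 × 11.1)
Growth factor: (1 + 0.0871/12)^133.2 = 2.620377
A = $7,833.85 × 2.620377
A = $20,527.64

A = P(1 + r/n)^(nt) = $20,527.64


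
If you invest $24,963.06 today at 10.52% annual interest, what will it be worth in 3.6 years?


Future value formula: FV = PV × (1 + r)^t
FV = $24,963.06 × (1 + 0.1052)^3.6
FV = $24,963.06 × 1.4334652
FV = $35,783.68

FV = PV × (1 + r)^t = $35,783.68


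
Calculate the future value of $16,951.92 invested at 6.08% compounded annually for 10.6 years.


Compound interest formula: A = P(1 + r/n)^(nt)
A = $16,951.92 × (1 + 0.0608/1)^(1 × 10.6)
Growth factor: (1 + 0.0608/1)^10.6 = 1.869456
A = $16,951.92 × 1.869456
A = $31,690.87

A = P(1 + r/n)^(nt) = $31,690.87


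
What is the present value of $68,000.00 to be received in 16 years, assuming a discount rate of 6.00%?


Present value formula: PV = FV / (1 + r)^t
PV = $68,000.00 / (1 + 0.06)^16
PV = $68,000.00 / 2.5403517
PV = $26,767.95

PV = FV / (1 + r)^t = $26,767.95


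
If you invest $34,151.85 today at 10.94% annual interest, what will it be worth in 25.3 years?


Future value formula: FV = PV × (1 + r)^t
FV = $34,151.85 × (1 + 0.1094)^25.3
FV = $34,151.85 × 13.82708036
FV = $472,220.37

FV = PV × (1 + r)^t = $472,220.37


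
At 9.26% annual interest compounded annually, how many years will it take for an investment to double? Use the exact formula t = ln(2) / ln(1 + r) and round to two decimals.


Doubling condition: (1 + r)^t = 2
Take ln of both sides: t × ln(1 + r) = ln(2)
t = ln(2) / ln(1 + r)
t = 0.693147 / 0.088560
t = 7.83

t = ln(2) / ln(1 + r) = 7.83 years


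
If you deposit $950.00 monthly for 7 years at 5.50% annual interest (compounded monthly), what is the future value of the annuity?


Future value of an ordinary annuity: FV = PMT × ((1 + r)^n − 1) / r
Monthly rate r = 0.055/12 ≈ 0.00458333, n = 84
FV = $950.00 × ((1 + 0.055/12)^84 − 1) / (0.055/12)
FV = $950.00 × 102.179391
FV = $97,070.42

FV = PMT × ((1+r)^n - 1)/r = $97,070.42


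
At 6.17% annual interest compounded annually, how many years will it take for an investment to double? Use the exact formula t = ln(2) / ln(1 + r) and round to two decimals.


Doubling condition: (1 + r)^t = 2
Take ln of both sides: t × ln(1 + r) = ln(2)
t = ln(2) / ln(1 + r)
t = 0.693147 / 0.059871
t = 11.58

t = ln(2) / ln(1 + r) = 11.58 years


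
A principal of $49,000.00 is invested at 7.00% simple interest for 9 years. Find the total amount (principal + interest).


Total amount formula: A = P(1 + rt) = P + P·r·t
Interest: I = P × r × t = $49,000.00 × 0.07 × 9 = $30,870.00
A = P + I = $49,000.00 + $30,870.00 = $79,870.00

A = P + I = P(1 + rt) = $79,870.00


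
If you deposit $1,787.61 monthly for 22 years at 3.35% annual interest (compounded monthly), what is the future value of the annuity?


Future value of an ordinary annuity: FV = PMT × ((1 + r)^n − 1) / r
Monthly rate r = 0.0335/12 ≈ 0.00279167, n = 264
FV = $1,787.61 × ((1 + 0.0335/12)^264 − 1) / (0.0335/12)
FV = $1,787.61 × 389.556728
FV = $696,375.50

FV = PMT × ((1+r)^n - 1)/r = $696,375.50


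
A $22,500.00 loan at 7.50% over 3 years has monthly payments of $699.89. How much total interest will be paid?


Total paid over the life of the loan = PMT × n.
Total paid = $699.89 × 36 = $25,196.04
Total interest = total paid − principal = $25,196.04 − $22,500.00 = $2,696.04

Total interest = (PMT × n) - PV = $2,696.04


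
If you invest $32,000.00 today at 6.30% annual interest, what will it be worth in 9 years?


Future value formula: FV = PV × (1 + r)^t
FV = $32,000.00 × (1 + 0.063)^9
FV = $32,000.00 × 1.733003
FV = $55,456.10

FV = PV × (1 + r)^t = $55,456.10


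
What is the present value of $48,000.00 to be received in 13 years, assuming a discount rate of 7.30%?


Present value formula: PV = FV / (1 + r)^t
PV = $48,000.00 / (1 + 0.073)^13
PV = $48,000.00 / 2.499173
PV = $19,206.35

PV = FV / (1 + r)^t = $19,206.35


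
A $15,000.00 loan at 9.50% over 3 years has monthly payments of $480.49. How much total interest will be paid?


Total paid over the life of the loan = PMT × n.
Total paid = $480.49 × 36 = $17,297.64
Total interest = total paid − principal = $17,297.64 − $15,000.00 = $2,297.64

Total interest = (PMT × n) - PV = $2,297.64


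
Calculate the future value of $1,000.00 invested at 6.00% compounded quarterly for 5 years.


Compound interest formula: A = P(1 + r/n)^(nt)
A = $1,000.00 × (1 + 0.06/4)^(4 × 5)
Growth factor: (1 + 0.06/4)^20 = 1.34685501
A = $1,000.00 × 1.34685501
A = $1,346.86

A = P(1 + r/n)^(nt) = $1,346.86


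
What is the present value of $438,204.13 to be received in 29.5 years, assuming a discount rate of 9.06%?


Present value formula: PV = FV / (1 + r)^t
PV = $438,204.13 / (1 + 0.0906)^29.5
PV = $438,204.13 / 12.916119
PV = $33,926.92

PV = FV / (1 + r)^t = $33,926.92


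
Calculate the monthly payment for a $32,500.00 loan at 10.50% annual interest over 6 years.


Loan payment formula: PMT = PV × r / (1 − (1 + r)^(−n))
Monthly rate r = 0.105/12 = 0.00875, n = 72 months
Denominator: 1 − (1 + 0.105/12)^(−72) = 0.465947
PMT = $32,500.00 × (0.105/12) / 0.465947
PMT = $610.32 per month

PMT = PV × r / (1-(1+r)^(-n)) = $610.32/month


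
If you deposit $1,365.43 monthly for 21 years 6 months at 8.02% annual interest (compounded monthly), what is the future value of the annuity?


Future value of an ordinary annuity: FV = PMT × ((1 + r)^n − 1) / r
Monthly rate r = 0.0802/12 ≈ 0.00668333, n = 258
FV = $1,365.43 × ((1 + 0.0802/12)^258 − 1) / (0.0802/12)
FV = $1,365.43 × 684.764903
FV = $934,998.54

FV = PMT × ((1+r)^n - 1)/r = $934,998.54


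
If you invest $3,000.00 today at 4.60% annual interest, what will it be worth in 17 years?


Future value formula: FV = PV × (1 + r)^t
FV = $3,000.00 × (1 + 0.046)^17
FV = $3,000.00 × 2.1480216
FV = $6,444.06

FV = PV × (1 + r)^t = $6,444.06


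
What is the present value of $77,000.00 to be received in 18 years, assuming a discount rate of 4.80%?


Present value formula: PV = FV / (1 + r)^t
PV = $77,000.00 / (1 + 0.048)^18
PV = $77,000.00 / 2.325429
PV = $33,112.17

PV = FV / (1 + r)^t = $33,112.17


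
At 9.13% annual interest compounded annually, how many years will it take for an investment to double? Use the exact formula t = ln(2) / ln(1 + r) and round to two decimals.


Doubling condition: (1 + r)^t = 2
Take ln of both sides: t × ln(1 + r) = ln(2)
t = ln(2) / ln(1 + r)
t = 0.693147 / 0.087370
t = 7.93

t = ln(2) / ln(1 + r) = 7.93 years


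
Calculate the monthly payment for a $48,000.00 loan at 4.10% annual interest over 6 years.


Loan payment formula: PMT = PV × r / (1 − (1 + r)^(−n))
Monthly rate r = 0.041/12 ≈ 0.00341667, n = 72 months
Denominator: 1 − (1 + 0.041/12)^(−72) = 0.217750
PMT = $48,000.00 × (0.041/12) / 0.217750
PMT = $753.16 per month

PMT = PV × r / (1-(1+r)^(-n)) = $753.16/month


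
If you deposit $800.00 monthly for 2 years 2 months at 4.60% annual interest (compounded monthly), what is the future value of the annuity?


Future value of an ordinary annuity: FV = PMT × ((1 + r)^n − 1) / r
Monthly rate r = 0.046/12 ≈ 0.00383333, n = 26
FV = $800.00 × ((1 + 0.046/12)^26 − 1) / (0.046/12)
FV = $800.00 × 27.284895
FV = $21,827.92

FV = PMT × ((1+r)^n - 1)/r = $21,827.92


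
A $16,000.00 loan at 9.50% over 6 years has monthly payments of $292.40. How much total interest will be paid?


Total paid over the life of the loan = PMT × n.
Total paid = $292.40 × 72 = $21,052.80
Total interest = total paid − principal = $21,052.80 − $16,000.00 = $5,052.80

Total interest = (PMT × n) - PV = $5,052.80


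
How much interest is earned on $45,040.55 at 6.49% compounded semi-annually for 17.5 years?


Compound interest earned = final amount − principal.
A = P(1 + r/n)^(nt) = $45,040.55 × (1 + 0.0649/2)^(2 × 17.5) = $137,727.19
Interest = A − P = $137,727.19 − $45,040.55 = $92,686.64

Interest = A - P = $92,686.64


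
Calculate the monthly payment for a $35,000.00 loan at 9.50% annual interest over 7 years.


Loan payment formula: PMT = PV × r / (1 − (1 + r)^(−n))
Monthly rate r = 0.095/12 ≈ 0.00791667, n = 84 months
Denominator: 1 − (1 + 0.095/12)^(−84) = 0.484378
PMT = $35,000.00 × (0.095/12) / 0.484378
PMT = $572.04 per month

PMT = PV × r / (1-(1+r)^(-n)) = $572.04/month


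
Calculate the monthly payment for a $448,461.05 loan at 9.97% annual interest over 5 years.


Loan payment formula: PMT = PV × r / (1 − (1 + r)^(−n))
Monthly rate r = 0.0997/12 ≈ 0.00830833, n = 60 months
Denominator: 1 − (1 + 0.0997/12)^(−60) = 0.3913066
PMT = $448,461.05 × (0.0997/12) / 0.3913066
PMT = $9,521.85 per month

PMT = PV × r / (1-(1+r)^(-n)) = $9,521.85/month


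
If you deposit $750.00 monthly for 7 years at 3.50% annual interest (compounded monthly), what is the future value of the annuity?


Future value of an ordinary annuity: FV = PMT × ((1 + r)^n − 1) / r
Monthly rate r = 0.035/12 ≈ 0.00291667, n = 84
FV = $750.00 × ((1 + 0.035/12)^84 − 1) / (0.035/12)
FV = $750.00 × 95.028273
FV = $71,271.20

FV = PMT × ((1+r)^n - 1)/r = $71,271.20


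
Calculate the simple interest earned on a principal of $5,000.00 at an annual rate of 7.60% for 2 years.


Simple interest formula: I = P × r × t
I = $5,000.00 × 0.076 × 2
I = $760.00

I = P × r × t = $760.00


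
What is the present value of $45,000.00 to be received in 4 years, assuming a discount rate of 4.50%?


Present value formula: PV = FV / (1 + r)^t
PV = $45,000.00 / (1 + 0.045)^4
PV = $45,000.00 / 1.1925186
PV = $37,735.26

PV = FV / (1 + r)^t = $37,735.26


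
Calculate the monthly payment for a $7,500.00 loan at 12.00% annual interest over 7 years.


Loan payment formula: PMT = PV × r / (1 − (1 + r)^(−n))
Monthly rate r = 0.12/12 = 0.01, n = 84 months
Denominator: 1 − (1 + 0.12/12)^(−84) = 0.566485
PMT = $7,500.00 × (0.12/12) / 0.566485
PMT = $132.40 per month

PMT = PV × r / (1-(1+r)^(-n)) = $132.40/month


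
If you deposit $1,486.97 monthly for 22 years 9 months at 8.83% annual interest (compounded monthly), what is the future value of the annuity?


Future value of an ordinary annuity: FV = PMT × ((1 + r)^n − 1) / r
Monthly rate r = 0.0883/12 ≈ 0.00735833, n = 273
FV = $1,486.97 × ((1 + 0.0883/12)^273 − 1) / (0.0883/12)
FV = $1,486.97 × 869.752374
FV = $1,293,295.69

FV = PMT × ((1+r)^n - 1)/r = $1,293,295.69


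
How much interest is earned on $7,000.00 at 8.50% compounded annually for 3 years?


Compound interest earned = final amount − principal.
A = P(1 + r/n)^(nt) = $7,000.00 × (1 + 0.085/1)^(1 × 3) = $8,941.02
Interest = A − P = $8,941.02 − $7,000.00 = $1,941.02

Interest = A - P = $1,941.02


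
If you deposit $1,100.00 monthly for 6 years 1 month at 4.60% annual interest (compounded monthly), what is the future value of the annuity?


Future value of an ordinary annuity: FV = PMT × ((1 + r)^n − 1) / r
Monthly rate r = 0.046/12 ≈ 0.00383333, n = 73
FV = $1,100.00 × ((1 + 0.046/12)^73 − 1) / (0.046/12)
FV = $1,100.00 × 84.052635
FV = $92,457.90

FV = PMT × ((1+r)^n - 1)/r = $92,457.90


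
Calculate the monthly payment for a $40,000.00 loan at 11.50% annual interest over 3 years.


Loan payment formula: PMT = PV × r / (1 − (1 + r)^(−n))
Monthly rate r = 0.115/12 ≈ 0.00958333, n = 36 months
Denominator: 1 − (1 + 0.115/12)^(−36) = 0.290615
PMT = $40,000.00 × (0.115/12) / 0.290615
PMT = $1,319.04 per month

PMT = PV × r / (1-(1+r)^(-n)) = $1,319.04/month


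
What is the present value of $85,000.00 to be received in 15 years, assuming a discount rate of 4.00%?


Present value formula: PV = FV / (1 + r)^t
PV = $85,000.00 / (1 + 0.04)^15
PV = $85,000.00 / 1.8009435
PV = $47,197.48

PV = FV / (1 + r)^t = $47,197.48


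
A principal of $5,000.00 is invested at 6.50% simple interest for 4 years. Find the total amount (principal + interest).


Total amount formula: A = P(1 + rt) = P + P·r·t
Interest: I = P × r × t = $5,000.00 × 0.065 × 4 = $1,300.00
A = P + I = $5,000.00 + $1,300.00 = $6,300.00

A = P + I = P(1 + rt) = $6,300.00


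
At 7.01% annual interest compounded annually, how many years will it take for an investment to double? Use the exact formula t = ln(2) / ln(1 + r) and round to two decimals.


Doubling condition: (1 + r)^t = 2
Take ln of both sides: t × ln(1 + r) = ln(2)
t = ln(2) / ln(1 + r)
t = 0.693147 / 0.067752
t = 10.23

t = ln(2) / ln(1 + r) = 10.23 years


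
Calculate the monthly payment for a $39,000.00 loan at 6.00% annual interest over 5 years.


Loan payment formula: PMT = PV × r / (1 − (1 + r)^(−n))
Monthly rate r = 0.06/12 = 0.005, n = 60 months
Denominator: 1 − (1 + 0.06/12)^(−60) = 0.258628
PMT = $39,000.00 × (0.06/12) / 0.258628
PMT = $753.98 per month

PMT = PV × r / (1-(1+r)^(-n)) = $753.98/month


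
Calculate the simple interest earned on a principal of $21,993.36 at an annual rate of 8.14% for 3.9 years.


Simple interest formula: I = P × r × t
I = $21,993.36 × 0.0814 × 3.9
I = $6,982.01

I = P × r × t = $6,982.01


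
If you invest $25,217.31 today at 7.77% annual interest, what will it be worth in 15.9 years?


Future value formula: FV = PV × (1 + r)^t
FV = $25,217.31 × (1 + 0.0777)^15.9
FV = $25,217.31 × 3.286369
FV = $82,873.39

FV = PV × (1 + r)^t = $82,873.39


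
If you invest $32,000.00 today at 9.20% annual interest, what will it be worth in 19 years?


Future value formula: FV = PV × (1 + r)^t
FV = $32,000.00 × (1 + 0.092)^19
FV = $32,000.00 × 5.3239029
FV = $170,364.89

FV = PV × (1 + r)^t = $170,364.89


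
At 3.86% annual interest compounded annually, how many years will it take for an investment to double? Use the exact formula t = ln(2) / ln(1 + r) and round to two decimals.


Doubling condition: (1 + r)^t = 2
Take ln of both sides: t × ln(1 + r) = ln(2)
t = ln(2) / ln(1 + r)
t = 0.693147 / 0.037874
t = 18.30

t = ln(2) / ln(1 + r) = 18.30 years


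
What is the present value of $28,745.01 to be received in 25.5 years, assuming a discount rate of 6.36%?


Present value formula: PV = FV / (1 + r)^t
PV = $28,745.01 / (1 + 0.0636)^25.5
PV = $28,745.01 / 4.817785
PV = $5,966.44

PV = FV / (1 + r)^t = $5,966.44


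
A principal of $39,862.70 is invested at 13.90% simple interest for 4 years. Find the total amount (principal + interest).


Total amount formula: A = P(1 + rt) = P + P·r·t
Interest: I = P × r × t = $39,862.70 × 0.139 × 4 = $22,163.66
A = P + I = $39,862.70 + $22,163.66 = $62,026.36

A = P + I = P(1 + rt) = $62,026.36


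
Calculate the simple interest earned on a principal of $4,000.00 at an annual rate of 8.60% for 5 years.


Simple interest formula: I = P × r × t
I = $4,000.00 × 0.086 × 5
I = $1,720.00

I = P × r × t = $1,720.00


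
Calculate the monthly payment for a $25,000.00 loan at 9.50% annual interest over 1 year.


Loan payment formula: PMT = PV × r / (1 − (1 + r)^(−n))
Monthly rate r = 0.095/12 ≈ 0.00791667, n = 12 months
Denominator: 1 − (1 + 0.095/12)^(−12) = 0.0902868
PMT = $25,000.00 × (0.095/12) / 0.0902868
PMT = $2,192.09 per month

PMT = PV × r / (1-(1+r)^(-n)) = $2,192.09/month


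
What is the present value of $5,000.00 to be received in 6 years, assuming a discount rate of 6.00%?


Present value formula: PV = FV / (1 + r)^t
PV = $5,000.00 / (1 + 0.06)^6
PV = $5,000.00 / 1.418519
PV = $3,524.80

PV = FV / (1 + r)^t = $3,524.80


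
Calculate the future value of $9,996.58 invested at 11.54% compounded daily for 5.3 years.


Compound interest formula: A = P(1 + r/n)^(nt)
A = $9,996.58 × (1 + 0.1154/365)^(365 × 5.3)
Growth factor: (1 + 0.1154/365)^1934.5 = 1.843237
A = $9,996.58 × 1.843237
A = $18,426.07

A = P(1 + r/n)^(nt) = $18,426.07


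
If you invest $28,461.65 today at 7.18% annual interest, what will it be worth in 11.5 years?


Future value formula: FV = PV × (1 + r)^t
FV = $28,461.65 × (1 + 0.0718)^11.5
FV = $28,461.65 × 2.2197709
FV = $63,178.34

FV = PV × (1 + r)^t = $63,178.34


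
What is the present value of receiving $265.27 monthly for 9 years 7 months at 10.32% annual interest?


Present value of an ordinary annuity: PV = PMT × (1 − (1 + r)^(−n)) / r
Monthly rate r = 0.1032/12 = 0.0086, n = 115
PV = $265.27 × (1 − (1 + 0.1032/12)^(−115)) / (0.1032/12)
PV = $265.27 × 72.845982
PV = $19,323.85

PV = PMT × (1-(1+r)^(-n))/r = $19,323.85


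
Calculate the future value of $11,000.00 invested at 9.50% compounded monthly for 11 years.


Compound interest formula: A = P(1 + r/n)^(nt)
A = $11,000.00 × (1 + 0.095/12)^(12 × 11)
Growth factor: (1 + 0.095/12)^132 = 2.831723
A = $11,000.00 × 2.831723
A = $31,148.95

A = P(1 + r/n)^(nt) = $31,148.95


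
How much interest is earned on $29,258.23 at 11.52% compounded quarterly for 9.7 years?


Compound interest earned = final amount − principal.
A = P(1 + r/n)^(nt) = $29,258.23 × (1 + 0.1152/4)^(4 × 9.7) = $88,041.84
Interest = A − P = $88,041.84 − $29,258.23 = $58,783.61

Interest = A - P = $58,783.61


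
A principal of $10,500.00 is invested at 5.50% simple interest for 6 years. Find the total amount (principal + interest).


Total amount formula: A = P(1 + rt) = P + P·r·t
Interest: I = P × r × t = $10,500.00 × 0.055 × 6 = $3,465.00
A = P + I = $10,500.00 + $3,465.00 = $13,965.00

A = P + I = P(1 + rt) = $13,965.00


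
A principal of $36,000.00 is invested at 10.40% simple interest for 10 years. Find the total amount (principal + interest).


Total amount formula: A = P(1 + rt) = P + P·r·t
Interest: I = P × r × t = $36,000.00 × 0.104 × 10 = $37,440.00
A = P + I = $36,000.00 + $37,440.00 = $73,440.00

A = P + I = P(1 + rt) = $73,440.00


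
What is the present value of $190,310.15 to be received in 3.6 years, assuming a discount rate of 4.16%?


Present value formula: PV = FV / (1 + r)^t
PV = $190,310.15 / (1 + 0.0416)^3.6
PV = $190,310.15 / 1.15803983
PV = $164,338.17

PV = FV / (1 + r)^t = $164,338.17


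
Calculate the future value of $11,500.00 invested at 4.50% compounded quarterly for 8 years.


Compound interest formula: A = P(1 + r/n)^(nt)
A = $11,500.00 × (1 + 0.045/4)^(4 × 8)
Growth factor: (1 + 0.045/4)^32 = 1.430451
A = $11,500.00 × 1.430451
A = $16,450.19

A = P(1 + r/n)^(nt) = $16,450.19


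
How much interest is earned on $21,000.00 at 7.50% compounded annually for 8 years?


Compound interest earned = final amount − principal.
A = P(1 + r/n)^(nt) = $21,000.00 × (1 + 0.075/1)^(1 × 8) = $37,453.03
Interest = A − P = $37,453.03 − $21,000.00 = $16,453.03

Interest = A - P = $16,453.03


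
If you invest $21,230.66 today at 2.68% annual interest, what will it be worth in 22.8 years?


Future value formula: FV = PV × (1 + r)^t
FV = $21,230.66 × (1 + 0.0268)^22.8
FV = $21,230.66 × 1.827585
FV = $38,800.84

FV = PV × (1 + r)^t = $38,800.84
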